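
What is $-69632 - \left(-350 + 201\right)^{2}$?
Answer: $-91833$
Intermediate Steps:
$-69632 - \left(-350 + 201\right)^{2} = -69632 - \left(-149\right)^{2} = -69632 - 22201 = -91833$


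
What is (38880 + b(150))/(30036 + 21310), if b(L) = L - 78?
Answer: 19476/25673 ≈ 0.75862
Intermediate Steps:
b(L) = -78 + L
(38880 + b(150))/(30036 + 21310) = (38880 + (-78 + 150))/(30036 + 21310) = (38880 + 72)/51346 = 38952*(1/51346) = 19476/25673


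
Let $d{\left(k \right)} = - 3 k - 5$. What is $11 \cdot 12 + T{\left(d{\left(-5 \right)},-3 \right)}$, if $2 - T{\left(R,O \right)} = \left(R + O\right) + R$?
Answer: $117$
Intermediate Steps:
$d{\left(k \right)} = -5 - 3 k$
$T{\left(R,O \right)} = 2 - O - 2 R$ ($T{\left(R,O \right)} = 2 - \left(\left(R + O\right) + R\right) = 2 - \left(\left(O + R\right) + R\right) = 2 - \left(O + 2 R\right) = 2 - O - 2 R$)
$11 \cdot 12 + T{\left(d{\left(-5 \right)},-3 \right)} = 11 \cdot 12 - \left(-5 + 2 \left(-5 - -15\right)\right) = 132 + \left(2 + 3 - 2 \left(-5 + 15\right)\right) = 132 + \left(2 + 3 - 20\right) = 132 - 15 = 117$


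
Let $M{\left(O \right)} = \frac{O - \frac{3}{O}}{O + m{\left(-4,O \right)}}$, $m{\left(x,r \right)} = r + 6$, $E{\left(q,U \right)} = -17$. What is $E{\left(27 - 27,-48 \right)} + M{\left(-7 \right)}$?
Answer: $- \frac{453}{28} \approx -16.179$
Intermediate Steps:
$m{\left(x,r \right)} = 6 + r$
$M{\left(O \right)} = \frac{O - \frac{3}{O}}{6 + 2 O}$ ($M{\left(O \right)} = \frac{O - \frac{3}{O}}{O + \left(6 + O\right)} = \frac{O - \frac{3}{O}}{6 + 2 O}$)
$E{\left(27 - 27,-48 \right)} + M{\left(-7 \right)} = -17 + \frac{-3 + \left(-7\right)^{2}}{2 \left(-7\right) \left(3 - 7\right)} = -17 + \frac{1}{2} \left(- \frac{1}{7}\right) \frac{1}{-4} \left(-3 + 49\right) = -17 + \frac{1}{2} \left(- \frac{1}{7}\right) \left(- \frac{1}{4}\right) 46 = -17 + \frac{23}{28} = - \frac{453}{28}$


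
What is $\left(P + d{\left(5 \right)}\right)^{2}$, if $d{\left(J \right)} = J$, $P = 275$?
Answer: $78400$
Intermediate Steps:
$\left(P + d{\left(5 \right)}\right)^{2} = \left(275 + 5\right)^{2} = 280^{2} = 78400$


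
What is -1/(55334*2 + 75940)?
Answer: -1/186608 ≈ -5.3588e-6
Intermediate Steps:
-1/(55334*2 + 75940) = -1/(110668 + 75940) = -1/186608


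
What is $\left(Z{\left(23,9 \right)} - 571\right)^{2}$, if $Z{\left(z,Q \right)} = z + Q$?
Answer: $290521$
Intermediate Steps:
$Z{\left(z,Q \right)} = Q + z$
$\left(Z{\left(23,9 \right)} - 571\right)^{2} = \left(\left(9 + 23\right) - 571\right)^{2} = \left(32 - 571\right)^{2} = \left(-539\right)^{2} = 290521$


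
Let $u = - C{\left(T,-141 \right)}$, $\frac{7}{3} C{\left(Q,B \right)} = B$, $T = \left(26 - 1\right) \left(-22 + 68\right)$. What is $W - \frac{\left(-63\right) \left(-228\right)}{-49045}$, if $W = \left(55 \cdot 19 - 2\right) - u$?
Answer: $\frac{337432058}{343315} \approx 982.86$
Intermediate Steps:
$T = 1150$ ($T = 25 \cdot 46 = 1150$)
$C{\left(Q,B \right)} = \frac{3 B}{7}$
$u = \frac{423}{7}$ ($u = - \frac{3 \left(-141\right)}{7} = \left(-1\right) \left(- \frac{423}{7}\right) = \frac{423}{7} \approx 60.429$)
$W = \frac{6878}{7}$ ($W = \left(55 \cdot 19 - 2\right) - \frac{423}{7} = \left(1045 - 2\right) - \frac{423}{7} = 1043 - \frac{423}{7} = \frac{6878}{7} \approx 982.57$)
$W - \frac{\left(-63\right) \left(-228\right)}{-49045} = \frac{6878}{7} - \frac{\left(-63\right) \left(-228\right)}{-49045} = \frac{6878}{7} - 14364 \left(- \frac{1}{49045}\right) = \frac{6878}{7} - - \frac{14364}{49045} = \frac{6878}{7} + \frac{14364}{49045} = \frac{337432058}{343315}$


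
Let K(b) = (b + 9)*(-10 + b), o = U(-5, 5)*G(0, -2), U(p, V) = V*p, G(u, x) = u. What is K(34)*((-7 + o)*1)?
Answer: -7224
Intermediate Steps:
o = 0 (o = (5*(-5))*0 = -25*0 = 0)
K(b) = (-10 + b)*(9 + b) (K(b) = (9 + b)*(-10 + b) = (-10 + b)*(9 + b))
K(34)*((-7 + o)*1) = (-90 + 34² - 1*34)*((-7 + 0)*1) = (-90 + 1156 - 34)*(-7*1) = 1032*(-7) = -7224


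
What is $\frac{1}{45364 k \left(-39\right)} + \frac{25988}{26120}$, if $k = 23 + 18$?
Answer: $\frac{235636558181}{236833422540} \approx 0.99495$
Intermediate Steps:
$k = 41$
$\frac{1}{45364 k \left(-39\right)} + \frac{25988}{26120} = \frac{1}{45364 \cdot 41 \left(-39\right)} + \frac{25988}{26120} = \frac{1}{45364 \left(-1599\right)} + 25988 \cdot \frac{1}{26120} = \frac{1}{45364} \left(- \frac{1}{1599}\right) + \frac{6497}{6530} = - \frac{1}{72537036} + \frac{6497}{6530} = \frac{235636558181}{236833422540}$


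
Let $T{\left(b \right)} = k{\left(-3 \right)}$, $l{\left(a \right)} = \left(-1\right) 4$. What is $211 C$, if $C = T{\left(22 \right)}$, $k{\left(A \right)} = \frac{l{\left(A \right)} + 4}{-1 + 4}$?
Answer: $0$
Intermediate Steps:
$l{\left(a \right)} = -4$
$k{\left(A \right)} = 0$ ($k{\left(A \right)} = \frac{-4 + 4}{-1 + 4} = \frac{0}{3} = 0 \cdot \frac{1}{3} = 0$)
$T{\left(b \right)} = 0$
$C = 0$
$211 C = 211 \cdot 0 = 0$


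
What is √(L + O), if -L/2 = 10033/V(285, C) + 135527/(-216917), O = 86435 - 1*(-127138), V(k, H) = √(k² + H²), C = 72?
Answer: √(8337032927657290687382235 - 27194790105325359222*√9601)/6247860351 ≈ 462.07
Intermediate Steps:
V(k, H) = √(H² + k²)
O = 213573 (O = 86435 + 127138 = 213573)
L = 271054/216917 - 20066*√9601/28803 (L = -2*(10033/(√(72² + 285²)) + 135527/(-216917)) = -2*(10033/(√(5184 + 81225)) + 135527*(-1/216917)) = -2*(10033/(√86409) - 135527/216917) = -2*(10033/((3*√9601)) - 135527/216917) = -2*(10033*(√9601/28803) - 135527/216917) = -2*(10033*√9601/28803 - 135527/216917) = -2*(-135527/216917 + 10033*√9601/28803) = 271054/216917 - 20066*√9601/28803 ≈ -67.013)
√(L + O) = √((271054/216917 - 20066*√9601/28803) + 213573) = √(46327885495/216917 - 20066*√9601/28803)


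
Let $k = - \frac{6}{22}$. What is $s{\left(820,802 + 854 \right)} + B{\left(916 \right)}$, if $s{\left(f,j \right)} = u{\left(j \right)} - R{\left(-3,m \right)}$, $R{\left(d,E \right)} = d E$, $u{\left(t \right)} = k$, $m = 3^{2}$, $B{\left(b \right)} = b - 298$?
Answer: $\frac{7092}{11} \approx 644.73$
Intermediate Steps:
$B{\left(b \right)} = -298 + b$
$k = - \frac{3}{11}$ ($k = \left(-6\right) \frac{1}{22} = - \frac{3}{11} \approx -0.27273$)
$m = 9$
$u{\left(t \right)} = - \frac{3}{11}$
$R{\left(d,E \right)} = E d$
$s{\left(f,j \right)} = \frac{294}{11}$ ($s{\left(f,j \right)} = - \frac{3}{11} - 9 \left(-3\right) = - \frac{3}{11} - -27 = - \frac{3}{11} + 27 = \frac{294}{11}$)
$s{\left(820,802 + 854 \right)} + B{\left(916 \right)} = \frac{294}{11} + \left(-298 + 916\right) = \frac{294}{11} + 618 = \frac{7092}{11}$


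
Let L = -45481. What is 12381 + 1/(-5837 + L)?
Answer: 635368157/51318 ≈ 12381.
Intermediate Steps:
12381 + 1/(-5837 + L) = 12381 + 1/(-5837 - 45481) = 12381 + 1/(-51318) = 12381 - 1/51318 = 635368157/51318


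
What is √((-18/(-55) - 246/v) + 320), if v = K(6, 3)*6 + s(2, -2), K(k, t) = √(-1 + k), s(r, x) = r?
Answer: √(596915 + 2906970*√5)/(55*√(1 + 3*√5)) ≈ 17.446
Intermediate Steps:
v = 2 + 6*√5 (v = √(-1 + 6)*6 + 2 = √5*6 + 2 = 6*√5 + 2 = 2 + 6*√5 ≈ 15.416)
√((-18/(-55) - 246/v) + 320) = √((-18/(-55) - 246/(2 + 6*√5)) + 320) = √((-18*(-1/55) - 246/(2 + 6*√5)) + 320) = √((18/55 - 246/(2 + 6*√5)) + 320) = √(17618/55 - 246/(2 + 6*√5))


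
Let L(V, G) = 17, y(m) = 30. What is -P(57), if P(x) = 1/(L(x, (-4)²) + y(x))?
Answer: -1/47 ≈ -0.021277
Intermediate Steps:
P(x) = 1/47 (P(x) = 1/(17 + 30) = 1/47)
-P(57) = -1*1/47 = -1/47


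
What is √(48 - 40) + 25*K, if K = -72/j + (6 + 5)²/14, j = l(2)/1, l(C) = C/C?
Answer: -22175/14 + 2*√2 ≈ -1581.1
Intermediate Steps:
l(C) = 1
j = 1 (j = 1/1 = 1*1 = 1)
K = -887/14 (K = -72/1 + (6 + 5)²/14 = -72*1 + 11²*(1/14) = -72 + 121*(1/14) = -72 + 121/14 = -887/14 ≈ -63.357)
√(48 - 40) + 25*K = √(48 - 40) + 25*(-887/14) = √8 - 22175/14 = 2*√2 - 22175/14 = -22175/14 + 2*√2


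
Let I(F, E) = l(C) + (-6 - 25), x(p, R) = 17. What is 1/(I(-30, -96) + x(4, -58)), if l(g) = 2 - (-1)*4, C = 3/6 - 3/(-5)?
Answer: -⅛ ≈ -0.12500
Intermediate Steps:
C = 11/10 (C = 3*(⅙) - 3*(-⅕) = ½ + ⅗ = 11/10 ≈ 1.1000)
l(g) = 6 (l(g) = 2 - 1*(-4) = 2 + 4 = 6)
I(F, E) = -25 (I(F, E) = 6 + (-6 - 25) = 6 - 31 = -25)
1/(I(-30, -96) + x(4, -58)) = 1/(-25 + 17) = 1/(-8) = -⅛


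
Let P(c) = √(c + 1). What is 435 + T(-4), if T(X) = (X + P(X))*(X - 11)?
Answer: 495 - 15*I*√3 ≈ 495.0 - 25.981*I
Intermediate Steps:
P(c) = √(1 + c)
T(X) = (-11 + X)*(X + √(1 + X)) (T(X) = (X + √(1 + X))*(X - 11) = (X + √(1 + X))*(-11 + X) = (-11 + X)*(X + √(1 + X)))
435 + T(-4) = 435 + ((-4)² - 11*(-4) - 11*√(1 - 4) - 4*√(1 - 4)) = 435 + (16 + 44 - 11*I*√3 - 4*I*√3) = 435 + (60 - 15*I*√3) = 495 - 15*I*√3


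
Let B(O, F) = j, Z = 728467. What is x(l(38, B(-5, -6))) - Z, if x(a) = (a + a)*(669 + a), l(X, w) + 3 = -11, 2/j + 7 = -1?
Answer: -746807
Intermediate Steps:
j = -1/4 (j = 2/(-7 - 1) = 2/(-8) = 2*(-1/8) = -1/4 ≈ -0.25000)
B(O, F) = -1/4
l(X, w) = -14 (l(X, w) = -3 - 11 = -14)
x(a) = 2*a*(669 + a) (x(a) = (2*a)*(669 + a) = 2*a*(669 + a))
x(l(38, B(-5, -6))) - Z = 2*(-14)*(669 - 14) - 1*728467 = 2*(-14)*655 - 728467 = -18340 - 728467 = -746807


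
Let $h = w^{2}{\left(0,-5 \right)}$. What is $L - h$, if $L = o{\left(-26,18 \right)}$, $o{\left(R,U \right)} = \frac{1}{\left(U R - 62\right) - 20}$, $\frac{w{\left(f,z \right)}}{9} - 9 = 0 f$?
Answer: $- \frac{3608551}{550} \approx -6561.0$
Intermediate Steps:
$w{\left(f,z \right)} = 81$ ($w{\left(f,z \right)} = 81 + 9 \cdot 0 f = 81 + 9 \cdot 0 = 81 + 0 = 81$)
$o{\left(R,U \right)} = \frac{1}{-82 + R U}$ ($o{\left(R,U \right)} = \frac{1}{\left(R U - 62\right) - 20} = \frac{1}{\left(-62 + R U\right) - 20} = \frac{1}{-82 + R U}$)
$L = - \frac{1}{550}$ ($L = \frac{1}{-82 - 468} = \frac{1}{-550} = - \frac{1}{550} \approx -0.0018182$)
$h = 6561$ ($h = 81^{2} = 6561$)
$L - h = - \frac{1}{550} - 6561 = - \frac{3608551}{550}$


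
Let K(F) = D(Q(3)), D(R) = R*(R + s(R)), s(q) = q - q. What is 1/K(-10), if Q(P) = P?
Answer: 1/9 ≈ 0.11111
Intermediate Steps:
s(q) = 0
D(R) = R**2 (D(R) = R*(R + 0) = R*R = R**2)
K(F) = 9 (K(F) = 3**2 = 9)
1/K(-10) = 1/9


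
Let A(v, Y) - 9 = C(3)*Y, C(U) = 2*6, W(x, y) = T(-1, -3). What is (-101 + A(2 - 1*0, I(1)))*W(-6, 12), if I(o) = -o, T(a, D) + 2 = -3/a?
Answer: -104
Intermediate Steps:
T(a, D) = -2 - 3/a
W(x, y) = 1 (W(x, y) = -2 - 3/(-1) = -2 - 3*(-1) = -2 + 3 = 1)
C(U) = 12
A(v, Y) = 9 + 12*Y
(-101 + A(2 - 1*0, I(1)))*W(-6, 12) = (-101 + (9 + 12*(-1*1)))*1 = (-101 + (9 + 12*(-1)))*1 = (-101 + (9 - 12))*1 = (-101 - 3)*1 = -104*1 = -104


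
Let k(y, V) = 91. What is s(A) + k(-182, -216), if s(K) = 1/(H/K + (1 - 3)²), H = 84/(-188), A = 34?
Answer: 581359/6371 ≈ 91.251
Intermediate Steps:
H = -21/47 (H = 84*(-1/188) = -21/47 ≈ -0.44681)
s(K) = 1/(4 - 21/(47*K)) (s(K) = 1/(-21/(47*K) + (1 - 3)²) = 1/(-21/(47*K) + (-2)²) = 1/(-21/(47*K) + 4) = 1/(4 - 21/(47*K)))
s(A) + k(-182, -216) = 47*34/(-21 + 188*34) + 91 = 47*34/(-21 + 6392) + 91 = 47*34/6371 + 91 = 47*34*(1/6371) + 91 = 1598/6371 + 91 = 581359/6371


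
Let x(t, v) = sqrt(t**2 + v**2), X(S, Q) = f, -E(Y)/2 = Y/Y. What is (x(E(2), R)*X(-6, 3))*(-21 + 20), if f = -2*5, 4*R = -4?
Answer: 10*sqrt(5) ≈ 22.361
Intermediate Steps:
R = -1 (R = (1/4)*(-4) = -1)
E(Y) = -2 (E(Y) = -2*Y/Y = -2*1 = -2)
f = -10
X(S, Q) = -10
(x(E(2), R)*X(-6, 3))*(-21 + 20) = (sqrt((-2)**2 + (-1)**2)*(-10))*(-21 + 20) = (sqrt(4 + 1)*(-10))*(-1) = (sqrt(5)*(-10))*(-1) = -10*sqrt(5)*(-1) = 10*sqrt(5)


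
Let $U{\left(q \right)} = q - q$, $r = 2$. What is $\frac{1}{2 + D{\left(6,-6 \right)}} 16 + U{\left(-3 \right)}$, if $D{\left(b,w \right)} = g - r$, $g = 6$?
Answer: $\frac{8}{3} \approx 2.6667$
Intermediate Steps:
$U{\left(q \right)} = 0$
$D{\left(b,w \right)} = 4$ ($D{\left(b,w \right)} = 6 - 2 = 4$)
$\frac{1}{2 + D{\left(6,-6 \right)}} 16 + U{\left(-3 \right)} = \frac{1}{2 + 4} \cdot 16 + 0 = \frac{1}{6} \cdot 16 + 0 = \frac{8}{3} + 0 = \frac{8}{3}$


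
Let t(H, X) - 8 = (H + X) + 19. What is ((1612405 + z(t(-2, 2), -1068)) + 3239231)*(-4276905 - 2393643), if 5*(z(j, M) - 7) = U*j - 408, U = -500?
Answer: -161722813570236/5 ≈ -3.2345e+13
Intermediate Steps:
t(H, X) = 27 + H + X (t(H, X) = 8 + ((H + X) + 19) = 8 + (19 + H + X) = 27 + H + X)
z(j, M) = -373/5 - 100*j (z(j, M) = 7 + (-500*j - 408)/5 = 7 + (-408 - 500*j)/5 = 7 + (-408/5 - 100*j) = -373/5 - 100*j)
((1612405 + z(t(-2, 2), -1068)) + 3239231)*(-4276905 - 2393643) = ((1612405 + (-373/5 - 100*(27 - 2 + 2))) + 3239231)*(-4276905 - 2393643) = ((1612405 + (-373/5 - 100*27)) + 3239231)*(-6670548) = ((1612405 + (-373/5 - 2700)) + 3239231)*(-6670548) = ((1612405 - 13873/5) + 3239231)*(-6670548) = (8048152/5 + 3239231)*(-6670548) = (24244307/5)*(-6670548) = -161722813570236/5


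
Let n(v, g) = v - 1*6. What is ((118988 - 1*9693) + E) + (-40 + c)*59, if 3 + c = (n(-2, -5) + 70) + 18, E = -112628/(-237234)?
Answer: 13223242240/118617 ≈ 1.1148e+5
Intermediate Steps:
n(v, g) = -6 + v (n(v, g) = v - 6 = -6 + v)
E = 56314/118617 (E = -112628*(-1/237234) = 56314/118617 ≈ 0.47475)
c = 77 (c = -3 + (((-6 - 2) + 70) + 18) = -3 + ((-8 + 70) + 18) = -3 + (62 + 18) = -3 + 80 = 77)
((118988 - 1*9693) + E) + (-40 + c)*59 = ((118988 - 1*9693) + 56314/118617) + (-40 + 77)*59 = ((118988 - 9693) + 56314/118617) + 37*59 = (109295 + 56314/118617) + 2183 = 12964301329/118617 + 2183 = 13223242240/118617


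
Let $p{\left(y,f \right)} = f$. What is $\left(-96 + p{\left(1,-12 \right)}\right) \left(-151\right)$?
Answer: $16308$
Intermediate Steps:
$\left(-96 + p{\left(1,-12 \right)}\right) \left(-151\right) = \left(-96 - 12\right) \left(-151\right) = \left(-108\right) \left(-151\right) = 16308$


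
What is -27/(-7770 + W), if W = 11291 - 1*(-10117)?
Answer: -9/4546 ≈ -0.0019798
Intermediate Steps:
W = 21408 (W = 11291 + 10117 = 21408)
-27/(-7770 + W) = -27/(-7770 + 21408) = -27/13638 = -27*1/13638 = -9/4546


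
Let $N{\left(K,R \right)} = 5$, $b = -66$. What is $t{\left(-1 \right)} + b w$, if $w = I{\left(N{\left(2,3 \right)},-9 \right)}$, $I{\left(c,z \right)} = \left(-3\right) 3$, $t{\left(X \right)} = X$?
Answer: $593$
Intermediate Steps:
$I{\left(c,z \right)} = -9$
$w = -9$
$t{\left(-1 \right)} + b w = -1 - -594 = -1 + 594 = 593$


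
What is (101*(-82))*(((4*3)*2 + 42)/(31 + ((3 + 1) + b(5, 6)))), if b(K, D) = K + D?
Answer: -273306/23 ≈ -11883.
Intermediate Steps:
b(K, D) = D + K
(101*(-82))*(((4*3)*2 + 42)/(31 + ((3 + 1) + b(5, 6)))) = (101*(-82))*(((4*3)*2 + 42)/(31 + ((3 + 1) + (6 + 5)))) = -8282*(12*2 + 42)/(31 + (4 + 11)) = -8282*(24 + 42)/(31 + 15) = -546612/46 = -8282*33/23 = -273306/23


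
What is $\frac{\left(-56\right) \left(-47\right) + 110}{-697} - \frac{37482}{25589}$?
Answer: $- \frac{96289992}{17835533} \approx -5.3988$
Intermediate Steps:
$\frac{\left(-56\right) \left(-47\right) + 110}{-697} - \frac{37482}{25589} = \left(2632 + 110\right) \left(- \frac{1}{697}\right) - \frac{37482}{25589} = 2742 \left(- \frac{1}{697}\right) - \frac{37482}{25589} = - \frac{2742}{697} - \frac{37482}{25589} = - \frac{96289992}{17835533}$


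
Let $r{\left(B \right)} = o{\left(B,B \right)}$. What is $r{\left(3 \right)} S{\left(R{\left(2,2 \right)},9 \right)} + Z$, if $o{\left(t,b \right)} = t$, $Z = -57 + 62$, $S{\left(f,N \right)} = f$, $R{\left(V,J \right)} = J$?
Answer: $11$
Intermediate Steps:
$Z = 5$
$r{\left(B \right)} = B$
$r{\left(3 \right)} S{\left(R{\left(2,2 \right)},9 \right)} + Z = 3 \cdot 2 + 5 = 6 + 5 = 11$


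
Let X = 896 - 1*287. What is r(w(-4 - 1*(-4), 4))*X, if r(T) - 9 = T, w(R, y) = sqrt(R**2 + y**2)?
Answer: 7917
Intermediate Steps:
r(T) = 9 + T
X = 609 (X = 896 - 287 = 609)
r(w(-4 - 1*(-4), 4))*X = (9 + sqrt((-4 - 1*(-4))**2 + 4**2))*609 = (9 + sqrt((-4 + 4)**2 + 16))*609 = (9 + sqrt(0**2 + 16))*609 = (9 + sqrt(0 + 16))*609 = (9 + sqrt(16))*609 = (9 + 4)*609 = 13*609 = 7917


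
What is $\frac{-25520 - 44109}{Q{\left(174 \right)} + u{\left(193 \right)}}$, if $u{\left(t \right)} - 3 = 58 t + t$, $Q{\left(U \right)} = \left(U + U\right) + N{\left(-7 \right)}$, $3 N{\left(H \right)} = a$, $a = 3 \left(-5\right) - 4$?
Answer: $- \frac{208887}{35195} \approx -5.9351$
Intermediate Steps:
$a = -19$ ($a = -15 - 4 = -19$)
$N{\left(H \right)} = - \frac{19}{3}$ ($N{\left(H \right)} = \frac{1}{3} \left(-19\right) = - \frac{19}{3}$)
$Q{\left(U \right)} = - \frac{19}{3} + 2 U$ ($Q{\left(U \right)} = \left(U + U\right) - \frac{19}{3} = 2 U - \frac{19}{3} = - \frac{19}{3} + 2 U$)
$u{\left(t \right)} = 3 + 59 t$ ($u{\left(t \right)} = 3 + \left(58 t + t\right) = 3 + 59 t$)
$\frac{-25520 - 44109}{Q{\left(174 \right)} + u{\left(193 \right)}} = \frac{-25520 - 44109}{\left(- \frac{19}{3} + 2 \cdot 174\right) + \left(3 + 59 \cdot 193\right)} = - \frac{69629}{\left(- \frac{19}{3} + 348\right) + \left(3 + 11387\right)} = - \frac{69629}{\frac{1025}{3} + 11390} = - \frac{69629}{\frac{35195}{3}} = \left(-69629\right) \frac{3}{35195} = - \frac{208887}{35195}$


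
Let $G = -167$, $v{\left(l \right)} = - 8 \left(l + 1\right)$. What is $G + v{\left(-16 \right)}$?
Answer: $-47$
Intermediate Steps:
$v{\left(l \right)} = -8 - 8 l$ ($v{\left(l \right)} = - 8 \left(1 + l\right) = -8 - 8 l$)
$G + v{\left(-16 \right)} = -167 - -120 = -167 + \left(-8 + 128\right) = -167 + 120 = -47$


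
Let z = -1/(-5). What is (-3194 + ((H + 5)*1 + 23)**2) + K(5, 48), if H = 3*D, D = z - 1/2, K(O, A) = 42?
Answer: -241759/100 ≈ -2417.6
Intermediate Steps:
z = 1/5 (z = -1*(-1/5) = 1/5 ≈ 0.20000)
D = -3/10 (D = 1/5 - 1/2 = -3/10 ≈ -0.30000)
H = -9/10 (H = 3*(-3/10) = -9/10 ≈ -0.90000)
(-3194 + ((H + 5)*1 + 23)**2) + K(5, 48) = (-3194 + ((-9/10 + 5)*1 + 23)**2) + 42 = (-3194 + ((41/10)*1 + 23)**2) + 42 = (-3194 + (41/10 + 23)**2) + 42 = (-3194 + (271/10)**2) + 42 = (-3194 + 73441/100) + 42 = -245959/100 + 42 = -241759/100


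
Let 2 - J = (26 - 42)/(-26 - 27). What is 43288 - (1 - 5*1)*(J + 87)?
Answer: 2313068/53 ≈ 43643.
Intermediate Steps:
J = 90/53 (J = 2 - (26 - 42)/(-26 - 27) = 2 - (-16)/(-53) = 2 - (-16)*(-1)/53 = 2 - 1*16/53 = 2 - 16/53 = 90/53 ≈ 1.6981)
43288 - (1 - 5*1)*(J + 87) = 43288 - (1 - 5*1)*(90/53 + 87) = 43288 - (1 - 5)*4701/53 = 43288 - (-4)*4701/53 = 43288 - 1*(-18804/53) = 43288 + 18804/53 = 2313068/53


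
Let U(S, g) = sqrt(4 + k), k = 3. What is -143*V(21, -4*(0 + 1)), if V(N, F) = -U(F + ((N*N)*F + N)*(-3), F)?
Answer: 143*sqrt(7) ≈ 378.34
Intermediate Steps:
U(S, g) = sqrt(7) (U(S, g) = sqrt(4 + 3) = sqrt(7))
V(N, F) = -sqrt(7)
-143*V(21, -4*(0 + 1)) = -(-143)*sqrt(7) = 143*sqrt(7)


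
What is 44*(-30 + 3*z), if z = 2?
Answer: -1056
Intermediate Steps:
44*(-30 + 3*z) = 44*(-30 + 3*2) = 44*(-30 + 6) = 44*(-24) = -1056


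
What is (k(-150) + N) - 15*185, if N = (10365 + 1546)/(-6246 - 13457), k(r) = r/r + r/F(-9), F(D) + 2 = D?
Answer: -598392913/216733 ≈ -2761.0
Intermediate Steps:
F(D) = -2 + D
k(r) = 1 - r/11 (k(r) = r/r + r/(-2 - 9) = 1 + r/(-11) = 1 + r*(-1/11) = 1 - r/11)
N = -11911/19703 (N = 11911/(-19703) = 11911*(-1/19703) = -11911/19703 ≈ -0.60453)
(k(-150) + N) - 15*185 = ((1 - 1/11*(-150)) - 11911/19703) - 15*185 = ((1 + 150/11) - 11911/19703) - 2775 = (161/11 - 11911/19703) - 2775 = 3041162/216733 - 2775 = -598392913/216733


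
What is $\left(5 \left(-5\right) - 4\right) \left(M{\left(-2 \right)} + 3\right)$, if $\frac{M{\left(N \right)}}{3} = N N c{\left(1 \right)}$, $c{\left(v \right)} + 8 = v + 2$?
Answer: $1653$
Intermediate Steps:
$c{\left(v \right)} = -6 + v$ ($c{\left(v \right)} = -8 + \left(v + 2\right) = -8 + \left(2 + v\right) = -6 + v$)
$M{\left(N \right)} = - 15 N^{2}$ ($M{\left(N \right)} = 3 N N \left(-6 + 1\right) = 3 N^{2} \left(-5\right) = 3 \left(- 5 N^{2}\right) = - 15 N^{2}$)
$\left(5 \left(-5\right) - 4\right) \left(M{\left(-2 \right)} + 3\right) = \left(5 \left(-5\right) - 4\right) \left(- 15 \left(-2\right)^{2} + 3\right) = \left(-25 - 4\right) \left(\left(-15\right) 4 + 3\right) = - 29 \left(-60 + 3\right) = \left(-29\right) \left(-57\right) = 1653$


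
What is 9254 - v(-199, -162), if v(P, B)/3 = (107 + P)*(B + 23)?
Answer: -29110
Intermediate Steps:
v(P, B) = 3*(23 + B)*(107 + P) (v(P, B) = 3*((107 + P)*(B + 23)) = 3*((107 + P)*(23 + B)) = 3*((23 + B)*(107 + P)) = 3*(23 + B)*(107 + P))
9254 - v(-199, -162) = 9254 - (7383 + 69*(-199) + 321*(-162) + 3*(-162)*(-199)) = 9254 - (7383 - 13731 - 52002 + 96714) = 9254 - 1*38364 = 9254 - 38364 = -29110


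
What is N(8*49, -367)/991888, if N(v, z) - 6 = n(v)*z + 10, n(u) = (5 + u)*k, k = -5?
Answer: 728511/991888 ≈ 0.73447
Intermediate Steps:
n(u) = -25 - 5*u (n(u) = (5 + u)*(-5) = -25 - 5*u)
N(v, z) = 16 + z*(-25 - 5*v) (N(v, z) = 6 + ((-25 - 5*v)*z + 10) = 6 + (z*(-25 - 5*v) + 10) = 6 + (10 + z*(-25 - 5*v)) = 16 + z*(-25 - 5*v))
N(8*49, -367)/991888 = (16 - 5*(-367)*(5 + 8*49))/991888 = (16 - 5*(-367)*(5 + 392))*(1/991888) = (16 - 5*(-367)*397)*(1/991888) = (16 + 728495)*(1/991888) = 728511*(1/991888) = 728511/991888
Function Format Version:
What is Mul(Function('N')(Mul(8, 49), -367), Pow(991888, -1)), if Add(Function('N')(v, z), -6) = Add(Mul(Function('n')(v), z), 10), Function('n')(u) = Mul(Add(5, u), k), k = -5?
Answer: Rational(728511, 991888) ≈ 0.73447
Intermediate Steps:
Function('n')(u) = Add(-25, Mul(-5, u)) (Function('n')(u) = Mul(Add(5, u), -5) = Add(-25, Mul(-5, u)))
Function('N')(v, z) = Add(16, Mul(z, Add(-25, Mul(-5, v)))) (Function('N')(v, z) = Add(6, Add(Mul(Add(-25, Mul(-5, v)), z), 10)) = Add(6, Add(Mul(z, Add(-25, Mul(-5, v))), 10)) = Add(6, Add(10, Mul(z, Add(-25, Mul(-5, v))))) = Add(16, Mul(z, Add(-25, Mul(-5, v)))))
Mul(Function('N')(Mul(8, 49), -367), Pow(991888, -1)) = Mul(Add(16, Mul(-5, -367, Add(5, Mul(8, 49)))), Pow(991888, -1)) = Mul(Add(16, Mul(-5, -367, Add(5, 392))), Rational(1, 991888)) = Mul(Add(16, Mul(-5, -367, 397)), Rational(1, 991888)) = Mul(Add(16, 728495), Rational(1, 991888)) = Mul(728511, Rational(1, 991888)) = Rational(728511, 991888)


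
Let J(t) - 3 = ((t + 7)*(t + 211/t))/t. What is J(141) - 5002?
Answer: -96411503/19881 ≈ -4849.4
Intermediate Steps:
J(t) = 3 + (7 + t)*(t + 211/t)/t (J(t) = 3 + ((t + 7)*(t + 211/t))/t = 3 + ((7 + t)*(t + 211/t))/t = 3 + (7 + t)*(t + 211/t)/t)
J(141) - 5002 = (10 + 141 + 211/141 + 1477/141²) - 5002 = (10 + 141 + 211*(1/141) + 1477*(1/19881)) - 5002 = (10 + 141 + 211/141 + 1477/19881) - 5002 = 3033259/19881 - 5002 = -96411503/19881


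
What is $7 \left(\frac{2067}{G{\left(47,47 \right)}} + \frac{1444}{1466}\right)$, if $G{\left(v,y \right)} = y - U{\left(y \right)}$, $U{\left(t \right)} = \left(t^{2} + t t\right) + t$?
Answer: $\frac{11722795}{3238394} \approx 3.6199$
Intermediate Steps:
$U{\left(t \right)} = t + 2 t^{2}$ ($U{\left(t \right)} = \left(t^{2} + t^{2}\right) + t = 2 t^{2} + t = t + 2 t^{2}$)
$G{\left(v,y \right)} = y - y \left(1 + 2 y\right)$
$7 \left(\frac{2067}{G{\left(47,47 \right)}} + \frac{1444}{1466}\right) = 7 \left(\frac{2067}{\left(-2\right) 47^{2}} + \frac{1444}{1466}\right) = 7 \left(\frac{2067}{\left(-2\right) 2209} + 1444 \cdot \frac{1}{1466}\right) = 7 \left(\frac{2067}{-4418} + \frac{722}{733}\right) = 7 \left(2067 \left(- \frac{1}{4418}\right) + \frac{722}{733}\right) = 7 \left(- \frac{2067}{4418} + \frac{722}{733}\right) = 7 \cdot \frac{1674685}{3238394} = \frac{11722795}{3238394}$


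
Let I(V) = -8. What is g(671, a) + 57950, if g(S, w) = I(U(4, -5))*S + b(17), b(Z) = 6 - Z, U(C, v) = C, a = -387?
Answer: 52571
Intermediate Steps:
g(S, w) = -11 - 8*S (g(S, w) = -8*S + (6 - 1*17) = -8*S + (6 - 17) = -8*S - 11 = -11 - 8*S)
g(671, a) + 57950 = (-11 - 8*671) + 57950 = (-11 - 5368) + 57950 = -5379 + 57950 = 52571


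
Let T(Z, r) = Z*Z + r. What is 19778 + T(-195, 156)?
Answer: 57959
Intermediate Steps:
T(Z, r) = r + Z² (T(Z, r) = Z² + r = r + Z²)
19778 + T(-195, 156) = 19778 + (156 + (-195)²) = 19778 + (156 + 38025) = 19778 + 38181 = 57959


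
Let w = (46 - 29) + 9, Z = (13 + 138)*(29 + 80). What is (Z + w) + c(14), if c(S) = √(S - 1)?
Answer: 16485 + √13 ≈ 16489.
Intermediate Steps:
c(S) = √(-1 + S)
Z = 16459 (Z = 151*109 = 16459)
w = 26 (w = 17 + 9 = 26)
(Z + w) + c(14) = (16459 + 26) + √(-1 + 14) = 16485 + √13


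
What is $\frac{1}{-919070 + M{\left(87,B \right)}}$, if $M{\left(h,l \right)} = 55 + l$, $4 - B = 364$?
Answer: $- \frac{1}{919375} \approx -1.0877 \cdot 10^{-6}$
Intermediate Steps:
$B = -360$ ($B = 4 - 364 = -360$)
$\frac{1}{-919070 + M{\left(87,B \right)}} = \frac{1}{-919070 + \left(55 - 360\right)} = \frac{1}{-919070 - 305} = \frac{1}{-919375} = - \frac{1}{919375}$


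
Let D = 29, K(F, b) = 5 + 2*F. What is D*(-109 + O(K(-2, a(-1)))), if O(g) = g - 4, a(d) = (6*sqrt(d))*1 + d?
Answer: -3248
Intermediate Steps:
a(d) = d + 6*sqrt(d) (a(d) = 6*sqrt(d) + d = d + 6*sqrt(d))
O(g) = -4 + g
D*(-109 + O(K(-2, a(-1)))) = 29*(-109 + (-4 + (5 + 2*(-2)))) = 29*(-109 + (-4 + (5 - 4))) = 29*(-109 + (-4 + 1)) = 29*(-109 - 3) = 29*(-112) = -3248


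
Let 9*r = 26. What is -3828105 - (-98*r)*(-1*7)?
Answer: -34470781/9 ≈ -3.8301e+6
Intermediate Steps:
r = 26/9 (r = (⅑)*26 = 26/9 ≈ 2.8889)
-3828105 - (-98*r)*(-1*7) = -3828105 - (-98*26/9)*(-1*7) = -3828105 - (-2548)*(-7)/9 = -3828105 - 1*17836/9 = -3828105 - 17836/9 = -34470781/9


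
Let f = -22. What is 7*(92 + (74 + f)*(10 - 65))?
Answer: -19376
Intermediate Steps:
7*(92 + (74 + f)*(10 - 65)) = 7*(92 + (74 - 22)*(10 - 65)) = 7*(92 + 52*(-55)) = 7*(92 - 2860) = 7*(-2768) = -19376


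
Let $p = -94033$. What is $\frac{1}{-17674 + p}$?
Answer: $- \frac{1}{111707} \approx -8.952 \cdot 10^{-6}$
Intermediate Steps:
$\frac{1}{-17674 + p} = \frac{1}{-17674 - 94033} = \frac{1}{-111707} = - \frac{1}{111707}$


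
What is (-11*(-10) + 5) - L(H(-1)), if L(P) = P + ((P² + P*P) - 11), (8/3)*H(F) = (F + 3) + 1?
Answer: 3915/32 ≈ 122.34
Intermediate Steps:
H(F) = 3/2 + 3*F/8 (H(F) = 3*((F + 3) + 1)/8 = 3*((3 + F) + 1)/8 = 3*(4 + F)/8 = 3/2 + 3*F/8)
L(P) = -11 + P + 2*P² (L(P) = P + ((P² + P²) - 11) = P + (2*P² - 11) = P + (-11 + 2*P²) = -11 + P + 2*P²)
(-11*(-10) + 5) - L(H(-1)) = (-11*(-10) + 5) - (-11 + (3/2 + (3/8)*(-1)) + 2*(3/2 + (3/8)*(-1))²) = (110 + 5) - (-11 + (3/2 - 3/8) + 2*(3/2 - 3/8)²) = 115 - (-11 + 9/8 + 2*(9/8)²) = 115 - (-11 + 9/8 + 2*(81/64)) = 115 - (-11 + 9/8 + 81/32) = 115 - 1*(-235/32) = 115 + 235/32 = 3915/32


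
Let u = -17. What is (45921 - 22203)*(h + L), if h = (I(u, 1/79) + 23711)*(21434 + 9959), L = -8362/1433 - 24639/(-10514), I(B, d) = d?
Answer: 10506843024445520589939/595129199 ≈ 1.7655e+13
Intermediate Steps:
L = -52610381/15066562 (L = -8362*1/1433 - 24639*(-1/10514) = -8362/1433 + 24639/10514 = -52610381/15066562 ≈ -3.4919)
h = 58804425810/79 (h = (1/79 + 23711)*(21434 + 9959) = (1/79 + 23711)*31393 = (1873170/79)*31393 = 58804425810/79 ≈ 7.4436e+8)
(45921 - 22203)*(h + L) = (45921 - 22203)*(58804425810/79 - 52610381/15066562) = 23718*(885980523184545121/1190258398) = 10506843024445520589939/595129199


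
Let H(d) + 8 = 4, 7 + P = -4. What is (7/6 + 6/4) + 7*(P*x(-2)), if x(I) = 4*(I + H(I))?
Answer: 5552/3 ≈ 1850.7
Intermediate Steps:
P = -11 (P = -7 - 4 = -11)
H(d) = -4 (H(d) = -8 + 4 = -4)
x(I) = -16 + 4*I (x(I) = 4*(I - 4) = 4*(-4 + I) = -16 + 4*I)
(7/6 + 6/4) + 7*(P*x(-2)) = (7/6 + 6/4) + 7*(-11*(-16 + 4*(-2))) = (7*(⅙) + 6*(¼)) + 7*(-11*(-16 - 8)) = (7/6 + 3/2) + 7*(-11*(-24)) = 8/3 + 7*264 = 8/3 + 1848 = 5552/3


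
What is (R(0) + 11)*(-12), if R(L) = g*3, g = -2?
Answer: -60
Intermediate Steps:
R(L) = -6 (R(L) = -2*3 = -6)
(R(0) + 11)*(-12) = (-6 + 11)*(-12) = 5*(-12) = -60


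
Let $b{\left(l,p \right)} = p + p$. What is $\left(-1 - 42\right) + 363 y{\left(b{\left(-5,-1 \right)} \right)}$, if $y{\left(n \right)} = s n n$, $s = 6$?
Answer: $8669$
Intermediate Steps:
$b{\left(l,p \right)} = 2 p$
$y{\left(n \right)} = 6 n^{2}$ ($y{\left(n \right)} = 6 n n = 6 n^{2}$)
$\left(-1 - 42\right) + 363 y{\left(b{\left(-5,-1 \right)} \right)} = \left(-1 - 42\right) + 363 \cdot 6 \left(2 \left(-1\right)\right)^{2} = \left(-1 - 42\right) + 363 \cdot 6 \left(-2\right)^{2} = -43 + 363 \cdot 6 \cdot 4 = -43 + 363 \cdot 24 = -43 + 8712 = 8669$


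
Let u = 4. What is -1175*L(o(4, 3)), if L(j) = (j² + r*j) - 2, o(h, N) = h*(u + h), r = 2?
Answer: -1276050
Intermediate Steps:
o(h, N) = h*(4 + h)
L(j) = -2 + j² + 2*j (L(j) = (j² + 2*j) - 2 = -2 + j² + 2*j)
-1175*L(o(4, 3)) = -1175*(-2 + (4*(4 + 4))² + 2*(4*(4 + 4))) = -1175*(-2 + (4*8)² + 2*(4*8)) = -1175*(-2 + 32² + 2*32) = -1175*(-2 + 1024 + 64) = -1175*1086 = -1276050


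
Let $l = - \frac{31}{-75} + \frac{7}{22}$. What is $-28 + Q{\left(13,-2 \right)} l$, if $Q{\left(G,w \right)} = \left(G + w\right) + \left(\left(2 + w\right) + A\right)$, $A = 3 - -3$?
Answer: $- \frac{25681}{1650} \approx -15.564$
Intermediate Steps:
$A = 6$ ($A = 3 + 3 = 6$)
$Q{\left(G,w \right)} = 8 + G + 2 w$ ($Q{\left(G,w \right)} = \left(G + w\right) + \left(\left(2 + w\right) + 6\right) = \left(G + w\right) + \left(8 + w\right) = 8 + G + 2 w$)
$l = \frac{1207}{1650}$ ($l = \left(-31\right) \left(- \frac{1}{75}\right) + 7 \cdot \frac{1}{22} = \frac{31}{75} + \frac{7}{22} = \frac{1207}{1650} \approx 0.73151$)
$-28 + Q{\left(13,-2 \right)} l = -28 + \left(8 + 13 + 2 \left(-2\right)\right) \frac{1207}{1650} = -28 + \left(8 + 13 - 4\right) \frac{1207}{1650} = -28 + 17 \cdot \frac{1207}{1650} = -28 + \frac{20519}{1650} = - \frac{25681}{1650}$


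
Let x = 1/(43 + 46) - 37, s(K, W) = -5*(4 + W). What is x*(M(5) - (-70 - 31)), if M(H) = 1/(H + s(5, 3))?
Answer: -4985734/1335 ≈ -3734.6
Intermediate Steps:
s(K, W) = -20 - 5*W
M(H) = 1/(-35 + H) (M(H) = 1/(H + (-20 - 5*3)) = 1/(H + (-20 - 15)) = 1/(H - 35) = 1/(-35 + H))
x = -3292/89 (x = 1/89 - 37 = -3292/89 ≈ -36.989)
x*(M(5) - (-70 - 31)) = -3292*(1/(-35 + 5) - (-70 - 31))/89 = -3292*(1/(-30) - 1*(-101))/89 = -3292*(-1/30 + 101)/89 = -3292/89*3029/30 = -4985734/1335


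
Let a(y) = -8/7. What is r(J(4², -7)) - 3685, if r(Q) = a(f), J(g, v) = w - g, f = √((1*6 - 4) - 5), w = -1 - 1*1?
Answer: -25803/7 ≈ -3686.1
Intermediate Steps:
w = -2 (w = -1 - 1 = -2)
f = I*√3 (f = √((6 - 4) - 5) = √(2 - 5) = √(-3) = I*√3 ≈ 1.732*I)
J(g, v) = -2 - g
a(y) = -8/7 (a(y) = -8*⅐ = -8/7)
r(Q) = -8/7
r(J(4², -7)) - 3685 = -8/7 - 3685 = -25803/7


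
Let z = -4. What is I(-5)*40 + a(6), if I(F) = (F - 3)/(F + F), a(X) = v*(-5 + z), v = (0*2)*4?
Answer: 32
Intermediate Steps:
v = 0 (v = 0*4 = 0)
a(X) = 0 (a(X) = 0*(-5 - 4) = 0*(-9) = 0)
I(F) = (-3 + F)/(2*F) (I(F) = (-3 + F)/((2*F)) = (-3 + F)*(1/(2*F)) = (-3 + F)/(2*F))
I(-5)*40 + a(6) = ((½)*(-3 - 5)/(-5))*40 + 0 = ((½)*(-⅕)*(-8))*40 + 0 = (⅘)*40 + 0 = 32 + 0 = 32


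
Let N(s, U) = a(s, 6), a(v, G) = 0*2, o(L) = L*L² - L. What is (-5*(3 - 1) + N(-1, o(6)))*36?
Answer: -360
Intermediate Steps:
o(L) = L³ - L
a(v, G) = 0
N(s, U) = 0
(-5*(3 - 1) + N(-1, o(6)))*36 = (-5*(3 - 1) + 0)*36 = (-5*2 + 0)*36 = (-10 + 0)*36 = -10*36 = -360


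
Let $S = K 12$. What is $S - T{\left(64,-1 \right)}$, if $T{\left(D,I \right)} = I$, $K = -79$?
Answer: $-947$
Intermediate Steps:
$S = -948$ ($S = \left(-79\right) 12 = -948$)
$S - T{\left(64,-1 \right)} = -948 - -1 = -948 + 1 = -947$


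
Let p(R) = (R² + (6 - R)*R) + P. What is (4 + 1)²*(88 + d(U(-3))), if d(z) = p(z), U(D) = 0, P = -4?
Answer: 2100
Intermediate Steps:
p(R) = -4 + R² + R*(6 - R) (p(R) = (R² + (6 - R)*R) - 4 = (R² + R*(6 - R)) - 4 = -4 + R² + R*(6 - R))
d(z) = -4 + 6*z
(4 + 1)²*(88 + d(U(-3))) = (4 + 1)²*(88 + (-4 + 6*0)) = 5²*(88 + (-4 + 0)) = 25*(88 - 4) = 25*84 = 2100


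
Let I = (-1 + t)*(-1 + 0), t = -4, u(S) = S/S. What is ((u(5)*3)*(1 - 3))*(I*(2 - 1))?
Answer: -30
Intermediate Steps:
u(S) = 1
I = 5 (I = (-1 - 4)*(-1 + 0) = -5*(-1) = 5)
((u(5)*3)*(1 - 3))*(I*(2 - 1)) = ((1*3)*(1 - 3))*(5*(2 - 1)) = (3*(-2))*(5*1) = -6*5 = -30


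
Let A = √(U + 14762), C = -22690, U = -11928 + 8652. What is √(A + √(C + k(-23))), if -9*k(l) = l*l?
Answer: √(9*√11486 + 3*I*√204739)/3 ≈ 12.087 + 6.2391*I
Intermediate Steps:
U = -3276
k(l) = -l²/9 (k(l) = -l*l/9 = -l²/9)
A = √11486 (A = √(-3276 + 14762) = √11486 ≈ 107.17)
√(A + √(C + k(-23))) = √(√11486 + √(-22690 - ⅑*(-23)²)) = √(√11486 + √(-22690 - ⅑*529)) = √(√11486 + √(-22690 - 529/9)) = √(√11486 + √(-204739/9)) = √(√11486 + I*√204739/3)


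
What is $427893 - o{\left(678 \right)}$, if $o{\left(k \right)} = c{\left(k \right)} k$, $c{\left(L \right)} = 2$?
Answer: $426537$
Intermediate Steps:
$o{\left(k \right)} = 2 k$
$427893 - o{\left(678 \right)} = 427893 - 2 \cdot 678 = 427893 - 1356 = 426537$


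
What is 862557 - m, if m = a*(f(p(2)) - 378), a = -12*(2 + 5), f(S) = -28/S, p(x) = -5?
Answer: 4156377/5 ≈ 8.3128e+5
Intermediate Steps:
a = -84 (a = -12*7 = -84)
m = 156408/5 (m = -84*(-28/(-5) - 378) = -84*(-28*(-⅕) - 378) = -84*(28/5 - 378) = -84*(-1862/5) = 156408/5 ≈ 31282.)
862557 - m = 862557 - 1*156408/5 = 862557 - 156408/5 = 4156377/5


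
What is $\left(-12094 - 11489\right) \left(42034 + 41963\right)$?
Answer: $-1980901251$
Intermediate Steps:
$\left(-12094 - 11489\right) \left(42034 + 41963\right) = \left(-23583\right) 83997 = -1980901251$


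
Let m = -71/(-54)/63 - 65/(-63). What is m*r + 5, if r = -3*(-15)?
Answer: 19795/378 ≈ 52.368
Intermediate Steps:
m = 3581/3402 (m = -71*(-1/54)*(1/63) - 65*(-1/63) = (71/54)*(1/63) + 65/63 = 71/3402 + 65/63 = 3581/3402 ≈ 1.0526)
r = 45
m*r + 5 = (3581/3402)*45 + 5 = 17905/378 + 5 = 19795/378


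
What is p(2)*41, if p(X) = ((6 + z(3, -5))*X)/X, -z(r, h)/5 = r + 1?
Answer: -574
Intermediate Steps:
z(r, h) = -5 - 5*r (z(r, h) = -5*(r + 1) = -5*(1 + r) = -5 - 5*r)
p(X) = -14 (p(X) = ((6 + (-5 - 5*3))*X)/X = ((6 + (-5 - 15))*X)/X = ((6 - 20)*X)/X = (-14*X)/X = -14)
p(2)*41 = -14*41 = -574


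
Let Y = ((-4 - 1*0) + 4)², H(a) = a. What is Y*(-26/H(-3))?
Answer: 0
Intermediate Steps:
Y = 0 (Y = ((-4 + 0) + 4)² = (-4 + 4)² = 0² = 0)
Y*(-26/H(-3)) = 0*(-26/(-3)) = 0*(-26*(-⅓)) = 0*(26/3) = 0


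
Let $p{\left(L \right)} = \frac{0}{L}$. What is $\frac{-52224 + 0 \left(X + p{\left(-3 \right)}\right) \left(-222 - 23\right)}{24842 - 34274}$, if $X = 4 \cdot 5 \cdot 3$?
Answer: $\frac{2176}{393} \approx 5.5369$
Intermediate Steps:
$X = 60$ ($X = 20 \cdot 3 = 60$)
$p{\left(L \right)} = 0$
$\frac{-52224 + 0 \left(X + p{\left(-3 \right)}\right) \left(-222 - 23\right)}{24842 - 34274} = \frac{-52224 + 0 \left(60 + 0\right) \left(-222 - 23\right)}{24842 - 34274} = \frac{-52224 + 0 \cdot 60 \left(-245\right)}{-9432} = \left(-52224 + 0 \left(-245\right)\right) \left(- \frac{1}{9432}\right) = \left(-52224 + 0\right) \left(- \frac{1}{9432}\right) = \left(-52224\right) \left(- \frac{1}{9432}\right) = \frac{2176}{393}$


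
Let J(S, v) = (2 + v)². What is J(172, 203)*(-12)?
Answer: -504300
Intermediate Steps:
J(172, 203)*(-12) = (2 + 203)²*(-12) = 205²*(-12) = 42025*(-12) = -504300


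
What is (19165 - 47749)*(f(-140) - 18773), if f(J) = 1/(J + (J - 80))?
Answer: 2683037557/5 ≈ 5.3661e+8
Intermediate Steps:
f(J) = 1/(-80 + 2*J) (f(J) = 1/(J + (-80 + J)) = 1/(-80 + 2*J))
(19165 - 47749)*(f(-140) - 18773) = (19165 - 47749)*(1/(2*(-40 - 140)) - 18773) = -28584*((1/2)/(-180) - 18773) = -28584*((1/2)*(-1/180) - 18773) = -28584*(-1/360 - 18773) = -28584*(-6758281/360) = 2683037557/5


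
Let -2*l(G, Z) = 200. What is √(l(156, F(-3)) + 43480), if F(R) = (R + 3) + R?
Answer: 6*√1205 ≈ 208.28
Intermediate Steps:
F(R) = 3 + 2*R (F(R) = (3 + R) + R = 3 + 2*R)
l(G, Z) = -100 (l(G, Z) = -½*200 = -100)
√(l(156, F(-3)) + 43480) = √(-100 + 43480) = √43380 = 6*√1205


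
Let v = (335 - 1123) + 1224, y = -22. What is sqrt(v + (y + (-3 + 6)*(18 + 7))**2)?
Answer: sqrt(3245) ≈ 56.965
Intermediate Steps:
v = 436 (v = -788 + 1224 = 436)
sqrt(v + (y + (-3 + 6)*(18 + 7))**2) = sqrt(436 + (-22 + (-3 + 6)*(18 + 7))**2) = sqrt(436 + (-22 + 3*25)**2) = sqrt(436 + (-22 + 75)**2) = sqrt(436 + 53**2) = sqrt(436 + 2809) = sqrt(3245)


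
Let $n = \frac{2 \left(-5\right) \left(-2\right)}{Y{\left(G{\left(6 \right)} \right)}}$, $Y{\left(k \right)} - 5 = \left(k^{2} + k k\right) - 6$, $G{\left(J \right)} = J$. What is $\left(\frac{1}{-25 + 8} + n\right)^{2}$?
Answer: $\frac{72361}{1456849} \approx 0.04967$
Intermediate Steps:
$Y{\left(k \right)} = -1 + 2 k^{2}$ ($Y{\left(k \right)} = 5 - \left(6 - k^{2} - k k\right) = 5 + \left(\left(k^{2} + k^{2}\right) - 6\right) = 5 + \left(2 k^{2} - 6\right) = 5 + \left(-6 + 2 k^{2}\right) = -1 + 2 k^{2}$)
$n = \frac{20}{71}$ ($n = \frac{2 \left(-5\right) \left(-2\right)}{-1 + 2 \cdot 6^{2}} = \frac{\left(-10\right) \left(-2\right)}{-1 + 2 \cdot 36} = \frac{20}{-1 + 72} = \frac{20}{71} \approx 0.28169$)
$\left(\frac{1}{-25 + 8} + n\right)^{2} = \left(\frac{1}{-25 + 8} + \frac{20}{71}\right)^{2} = \left(\frac{1}{-17} + \frac{20}{71}\right)^{2} = \left(- \frac{1}{17} + \frac{20}{71}\right)^{2} = \left(\frac{269}{1207}\right)^{2} = \frac{72361}{1456849}$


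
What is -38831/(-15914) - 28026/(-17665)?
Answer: 1131955379/281120810 ≈ 4.0266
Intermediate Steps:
-38831/(-15914) - 28026/(-17665) = -38831*(-1/15914) - 28026*(-1/17665) = 38831/15914 + 28026/17665 = 1131955379/281120810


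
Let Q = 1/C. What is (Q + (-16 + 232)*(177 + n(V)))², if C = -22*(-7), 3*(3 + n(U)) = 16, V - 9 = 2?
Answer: 35585340969025/23716 ≈ 1.5005e+9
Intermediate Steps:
V = 11 (V = 9 + 2 = 11)
n(U) = 7/3 (n(U) = -3 + (⅓)*16 = -3 + 16/3 = 7/3)
C = 154
Q = 1/154 ≈ 0.0064935
(Q + (-16 + 232)*(177 + n(V)))² = (1/154 + (-16 + 232)*(177 + 7/3))² = (1/154 + 216*(538/3))² = (1/154 + 38736)² = (5965345/154)² = 35585340969025/23716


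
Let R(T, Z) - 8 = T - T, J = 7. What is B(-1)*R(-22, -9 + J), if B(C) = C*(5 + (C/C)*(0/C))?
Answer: -40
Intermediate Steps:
R(T, Z) = 8 (R(T, Z) = 8 + (T - T) = 8 + 0 = 8)
B(C) = 5*C (B(C) = C*(5 + 1*0) = C*(5 + 0) = C*5 = 5*C)
B(-1)*R(-22, -9 + J) = (5*(-1))*8 = -5*8 = -40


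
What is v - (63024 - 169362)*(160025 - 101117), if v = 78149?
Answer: 6264237053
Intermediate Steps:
v - (63024 - 169362)*(160025 - 101117) = 78149 - (63024 - 169362)*(160025 - 101117) = 78149 - (-106338)*58908 = 78149 - 1*(-6264158904) = 78149 + 6264158904 = 6264237053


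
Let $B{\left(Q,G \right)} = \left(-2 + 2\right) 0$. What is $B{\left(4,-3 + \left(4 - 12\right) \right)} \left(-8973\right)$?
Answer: $0$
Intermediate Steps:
$B{\left(Q,G \right)} = 0$ ($B{\left(Q,G \right)} = 0 \cdot 0 = 0$)
$B{\left(4,-3 + \left(4 - 12\right) \right)} \left(-8973\right) = 0 \left(-8973\right) = 0$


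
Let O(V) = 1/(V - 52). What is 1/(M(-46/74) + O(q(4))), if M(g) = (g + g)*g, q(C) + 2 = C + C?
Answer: 62974/47299 ≈ 1.3314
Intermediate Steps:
q(C) = -2 + 2*C (q(C) = -2 + (C + C) = -2 + 2*C)
O(V) = 1/(-52 + V)
M(g) = 2*g² (M(g) = (2*g)*g = 2*g²)
1/(M(-46/74) + O(q(4))) = 1/(2*(-46/74)² + 1/(-52 + (-2 + 2*4))) = 1/(2*(-46*1/74)² + 1/(-52 + (-2 + 8))) = 1/(2*(-23/37)² + 1/(-52 + 6)) = 1/(2*(529/1369) + 1/(-46)) = 1/(1058/1369 - 1/46) = 1/(47299/62974) = 62974/47299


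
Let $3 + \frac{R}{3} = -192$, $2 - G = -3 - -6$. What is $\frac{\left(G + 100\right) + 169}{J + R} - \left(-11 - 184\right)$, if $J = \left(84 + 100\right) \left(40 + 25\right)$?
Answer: $\frac{2218393}{11375} \approx 195.02$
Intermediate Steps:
$G = -1$ ($G = 2 - \left(-3 - -6\right) = 2 - \left(-3 + 6\right) = 2 - 3 = -1$)
$R = -585$ ($R = -9 + 3 \left(-192\right) = -9 - 576 = -585$)
$J = 11960$ ($J = 184 \cdot 65 = 11960$)
$\frac{\left(G + 100\right) + 169}{J + R} - \left(-11 - 184\right) = \frac{\left(-1 + 100\right) + 169}{11960 - 585} - \left(-11 - 184\right) = \frac{99 + 169}{11375} - \left(-11 - 184\right) = 268 \cdot \frac{1}{11375} - -195 = \frac{268}{11375} + 195 = \frac{2218393}{11375}$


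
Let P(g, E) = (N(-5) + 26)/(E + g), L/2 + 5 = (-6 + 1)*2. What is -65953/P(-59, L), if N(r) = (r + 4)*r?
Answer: 5869817/31 ≈ 1.8935e+5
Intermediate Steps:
L = -30 (L = -10 + 2*((-6 + 1)*2) = -10 + 2*(-5*2) = -10 + 2*(-10) = -10 - 20 = -30)
N(r) = r*(4 + r) (N(r) = (4 + r)*r = r*(4 + r))
P(g, E) = 31/(E + g) (P(g, E) = (-5*(4 - 5) + 26)/(E + g) = (-5*(-1) + 26)/(E + g) = (5 + 26)/(E + g) = 31/(E + g))
-65953/P(-59, L) = -65953/(31/(-30 - 59)) = -65953/(31/(-89)) = -65953/(31*(-1/89)) = -65953/(-31/89) = -65953*(-89/31) = 5869817/31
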